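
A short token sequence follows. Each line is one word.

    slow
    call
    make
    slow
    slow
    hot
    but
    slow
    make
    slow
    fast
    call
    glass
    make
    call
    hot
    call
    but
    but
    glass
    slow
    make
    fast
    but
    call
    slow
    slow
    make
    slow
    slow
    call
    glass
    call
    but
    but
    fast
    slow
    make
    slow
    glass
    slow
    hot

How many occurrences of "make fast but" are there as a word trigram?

1

Scanning the 40 overlapping trigram windows for "make fast but":
  position 22–24: make fast but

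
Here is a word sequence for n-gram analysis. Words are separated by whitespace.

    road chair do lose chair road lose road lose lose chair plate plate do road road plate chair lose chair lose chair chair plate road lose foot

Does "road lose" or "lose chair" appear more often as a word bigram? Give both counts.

"road lose": 3 occurrences
"lose chair": 4 occurrences

"lose chair" (4 vs 3)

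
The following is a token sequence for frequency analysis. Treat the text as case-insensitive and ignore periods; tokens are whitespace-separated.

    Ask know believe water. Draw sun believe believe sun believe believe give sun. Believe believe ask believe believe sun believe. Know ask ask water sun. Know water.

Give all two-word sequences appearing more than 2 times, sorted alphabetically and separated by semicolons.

believe believe; sun believe

Bigram counts meeting the condition (more than 2 times):
  believe believe: 4
  sun believe: 4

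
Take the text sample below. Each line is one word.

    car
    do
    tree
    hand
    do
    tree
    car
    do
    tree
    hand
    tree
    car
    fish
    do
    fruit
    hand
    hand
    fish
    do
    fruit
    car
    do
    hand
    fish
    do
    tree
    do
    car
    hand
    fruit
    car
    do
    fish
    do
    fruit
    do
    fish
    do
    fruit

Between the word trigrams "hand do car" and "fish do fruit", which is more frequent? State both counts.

"hand do car": 0 occurrences
"fish do fruit": 4 occurrences

"fish do fruit" (4 vs 0)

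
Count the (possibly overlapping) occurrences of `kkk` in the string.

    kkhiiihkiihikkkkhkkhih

Sliding a length-3 window over the 22 characters (20 positions):
  position 13–15: kkk
  position 14–16: kkk

2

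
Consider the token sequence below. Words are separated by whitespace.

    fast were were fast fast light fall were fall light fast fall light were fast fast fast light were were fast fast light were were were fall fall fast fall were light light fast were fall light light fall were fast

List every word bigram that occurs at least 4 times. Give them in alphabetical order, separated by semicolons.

Bigram counts meeting the condition (at least 4 times):
  fast fast: 4
  were fast: 4
  were were: 4

fast fast; were fast; were were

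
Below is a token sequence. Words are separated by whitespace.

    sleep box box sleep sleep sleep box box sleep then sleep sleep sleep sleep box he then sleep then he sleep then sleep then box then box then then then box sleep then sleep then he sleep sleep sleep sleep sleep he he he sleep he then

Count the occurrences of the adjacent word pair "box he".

Scanning the 46 overlapping bigram windows for "box he":
  position 15–16: box he

1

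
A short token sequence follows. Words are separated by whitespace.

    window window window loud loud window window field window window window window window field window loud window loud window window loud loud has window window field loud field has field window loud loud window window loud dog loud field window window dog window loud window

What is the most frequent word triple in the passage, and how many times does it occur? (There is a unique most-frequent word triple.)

Trigram frequencies (highest first):
  window window window: 4
  window window loud: 3
  window loud loud: 3
  loud window window: 3
  window window field: 3
  window loud window: 3
  … (20 more, each ≤ 2)

"window window window", 4 times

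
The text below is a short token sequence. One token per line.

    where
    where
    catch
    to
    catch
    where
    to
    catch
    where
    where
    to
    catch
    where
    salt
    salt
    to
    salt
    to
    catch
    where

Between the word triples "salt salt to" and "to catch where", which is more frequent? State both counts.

"to catch where" (4 vs 1)

"salt salt to": 1 occurrence
"to catch where": 4 occurrences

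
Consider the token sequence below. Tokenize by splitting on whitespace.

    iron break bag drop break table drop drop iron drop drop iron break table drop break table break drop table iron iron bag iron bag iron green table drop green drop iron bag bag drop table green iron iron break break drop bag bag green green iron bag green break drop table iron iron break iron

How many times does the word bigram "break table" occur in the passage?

Scanning the 55 overlapping bigram windows for "break table":
  position 5–6: break table
  position 13–14: break table
  position 16–17: break table

3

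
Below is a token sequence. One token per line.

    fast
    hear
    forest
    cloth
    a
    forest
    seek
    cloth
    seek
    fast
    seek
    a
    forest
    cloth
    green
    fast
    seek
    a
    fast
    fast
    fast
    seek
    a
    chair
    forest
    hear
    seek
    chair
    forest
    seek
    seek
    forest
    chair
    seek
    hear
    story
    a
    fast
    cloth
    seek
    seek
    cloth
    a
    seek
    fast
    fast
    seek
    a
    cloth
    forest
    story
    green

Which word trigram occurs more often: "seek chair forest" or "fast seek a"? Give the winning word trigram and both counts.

"fast seek a" (4 vs 1)

"seek chair forest": 1 occurrence
"fast seek a": 4 occurrences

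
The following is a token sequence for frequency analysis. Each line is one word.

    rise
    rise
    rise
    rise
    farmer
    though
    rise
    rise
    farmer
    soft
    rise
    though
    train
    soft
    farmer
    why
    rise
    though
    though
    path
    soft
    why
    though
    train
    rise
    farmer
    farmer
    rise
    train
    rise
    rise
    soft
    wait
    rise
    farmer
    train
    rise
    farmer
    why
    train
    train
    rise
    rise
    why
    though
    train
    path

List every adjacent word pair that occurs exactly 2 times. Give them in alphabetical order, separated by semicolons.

farmer why; rise though; why though

Bigram counts meeting the condition (exactly 2 times):
  farmer why: 2
  rise though: 2
  why though: 2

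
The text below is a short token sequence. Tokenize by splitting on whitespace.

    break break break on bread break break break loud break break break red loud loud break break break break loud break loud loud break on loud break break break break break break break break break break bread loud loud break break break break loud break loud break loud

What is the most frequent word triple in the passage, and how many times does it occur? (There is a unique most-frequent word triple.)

Trigram frequencies (highest first):
  break break break: 15
  break loud break: 4
  loud break break: 4
  break break loud: 3
  loud loud break: 3
  loud break loud: 3
  … (14 more, each ≤ 1)

"break break break", 15 times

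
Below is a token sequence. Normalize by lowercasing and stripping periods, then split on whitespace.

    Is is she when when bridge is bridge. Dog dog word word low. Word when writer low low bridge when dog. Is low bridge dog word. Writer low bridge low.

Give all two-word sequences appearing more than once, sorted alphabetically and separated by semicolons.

bridge dog; dog word; low bridge; writer low

Bigram counts meeting the condition (more than once):
  bridge dog: 2
  dog word: 2
  low bridge: 3
  writer low: 2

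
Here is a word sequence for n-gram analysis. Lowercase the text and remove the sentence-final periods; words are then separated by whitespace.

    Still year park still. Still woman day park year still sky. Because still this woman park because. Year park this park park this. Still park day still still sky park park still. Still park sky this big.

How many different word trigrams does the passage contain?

34

37 tokens → 35 trigram windows in total.
Repeated trigrams (each contributes count−1 duplicates):
  park still still: 2
1 duplicate windows → 35 − 1 = 34 distinct.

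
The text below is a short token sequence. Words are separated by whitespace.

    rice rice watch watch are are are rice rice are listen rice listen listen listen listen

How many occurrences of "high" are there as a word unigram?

0

Scanning the 16 tokens for "high":
  (none found)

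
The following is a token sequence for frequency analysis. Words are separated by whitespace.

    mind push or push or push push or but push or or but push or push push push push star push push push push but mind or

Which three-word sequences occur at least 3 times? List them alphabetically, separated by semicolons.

push or push; push push push

Trigram counts meeting the condition (at least 3 times):
  push or push: 3
  push push push: 4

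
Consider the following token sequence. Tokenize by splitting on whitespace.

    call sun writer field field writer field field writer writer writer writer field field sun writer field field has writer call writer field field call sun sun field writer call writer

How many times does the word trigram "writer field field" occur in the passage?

Scanning the 29 overlapping trigram windows for "writer field field":
  position 3–5: writer field field
  position 6–8: writer field field
  position 12–14: writer field field
  position 16–18: writer field field
  position 22–24: writer field field

5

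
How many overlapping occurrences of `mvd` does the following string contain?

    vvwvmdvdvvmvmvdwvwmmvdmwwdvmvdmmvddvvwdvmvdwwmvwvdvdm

Sliding a length-3 window over the 53 characters (51 positions):
  position 13–15: mvd
  position 20–22: mvd
  position 28–30: mvd
  position 32–34: mvd
  position 41–43: mvd

5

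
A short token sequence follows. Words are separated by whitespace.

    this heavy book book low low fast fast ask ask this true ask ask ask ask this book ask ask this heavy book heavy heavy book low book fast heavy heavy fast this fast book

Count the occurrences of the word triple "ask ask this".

3

Scanning the 33 overlapping trigram windows for "ask ask this":
  position 9–11: ask ask this
  position 15–17: ask ask this
  position 19–21: ask ask this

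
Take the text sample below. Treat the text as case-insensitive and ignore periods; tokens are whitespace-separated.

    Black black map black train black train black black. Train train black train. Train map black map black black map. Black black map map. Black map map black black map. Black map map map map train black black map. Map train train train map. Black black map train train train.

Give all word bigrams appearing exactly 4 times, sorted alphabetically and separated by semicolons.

Bigram counts meeting the condition (exactly 4 times):
  black train: 4
  train black: 4

black train; train black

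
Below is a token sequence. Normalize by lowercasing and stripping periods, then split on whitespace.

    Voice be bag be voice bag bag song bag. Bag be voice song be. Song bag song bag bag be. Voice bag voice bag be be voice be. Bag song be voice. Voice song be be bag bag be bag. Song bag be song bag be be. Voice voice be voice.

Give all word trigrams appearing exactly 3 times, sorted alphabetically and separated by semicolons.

bag bag be; bag be voice; bag song bag

Trigram counts meeting the condition (exactly 3 times):
  bag bag be: 3
  bag be voice: 3
  bag song bag: 3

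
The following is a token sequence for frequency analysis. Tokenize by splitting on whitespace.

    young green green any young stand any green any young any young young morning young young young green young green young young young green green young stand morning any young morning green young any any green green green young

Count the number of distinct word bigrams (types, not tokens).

39 tokens → 38 bigram windows in total.
Repeated bigrams (each contributes count−1 duplicates):
  green young: 5
  young young: 5
  any young: 4
  green green: 4
  young green: 4
  any green: 2
  green any: 2
  young any: 2
  … (2 more repeated)
22 duplicate windows → 38 − 22 = 16 distinct.

16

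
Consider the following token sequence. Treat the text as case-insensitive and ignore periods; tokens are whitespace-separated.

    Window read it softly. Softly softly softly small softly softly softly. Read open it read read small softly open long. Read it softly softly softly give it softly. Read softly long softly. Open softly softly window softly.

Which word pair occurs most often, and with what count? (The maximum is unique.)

"softly softly", 8 times

Bigram frequencies (highest first):
  softly softly: 8
  it softly: 3
  read it: 2
  small softly: 2
  softly read: 2
  softly open: 2
  … (17 more, each ≤ 1)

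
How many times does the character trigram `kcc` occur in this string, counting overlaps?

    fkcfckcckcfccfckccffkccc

3

Sliding a length-3 window over the 24 characters (22 positions):
  position 6–8: kcc
  position 16–18: kcc
  position 21–23: kcc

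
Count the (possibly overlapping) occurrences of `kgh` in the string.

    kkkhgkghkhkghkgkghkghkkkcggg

4

Sliding a length-3 window over the 28 characters (26 positions):
  position 6–8: kgh
  position 11–13: kgh
  position 16–18: kgh
  position 19–21: kgh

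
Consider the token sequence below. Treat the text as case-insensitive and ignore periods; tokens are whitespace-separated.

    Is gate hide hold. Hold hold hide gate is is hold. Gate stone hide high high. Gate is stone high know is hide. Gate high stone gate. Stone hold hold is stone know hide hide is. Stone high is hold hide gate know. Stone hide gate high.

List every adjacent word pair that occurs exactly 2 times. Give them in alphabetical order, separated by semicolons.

gate high; gate is; gate stone; hold hide; is hold; stone hide; stone high

Bigram counts meeting the condition (exactly 2 times):
  gate high: 2
  gate is: 2
  gate stone: 2
  hold hide: 2
  is hold: 2
  stone hide: 2
  stone high: 2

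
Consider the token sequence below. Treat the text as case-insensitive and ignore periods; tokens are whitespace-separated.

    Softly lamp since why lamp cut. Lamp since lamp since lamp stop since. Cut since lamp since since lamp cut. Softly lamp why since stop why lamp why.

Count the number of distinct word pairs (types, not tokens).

17

28 tokens → 27 bigram windows in total.
Repeated bigrams (each contributes count−1 duplicates):
  lamp since: 4
  since lamp: 4
  lamp cut: 2
  lamp why: 2
  softly lamp: 2
  why lamp: 2
10 duplicate windows → 27 − 10 = 17 distinct.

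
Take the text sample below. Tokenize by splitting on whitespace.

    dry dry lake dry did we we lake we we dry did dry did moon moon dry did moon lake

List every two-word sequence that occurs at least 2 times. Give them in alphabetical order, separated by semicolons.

Bigram counts meeting the condition (at least 2 times):
  did moon: 2
  dry did: 4
  we we: 2

did moon; dry did; we we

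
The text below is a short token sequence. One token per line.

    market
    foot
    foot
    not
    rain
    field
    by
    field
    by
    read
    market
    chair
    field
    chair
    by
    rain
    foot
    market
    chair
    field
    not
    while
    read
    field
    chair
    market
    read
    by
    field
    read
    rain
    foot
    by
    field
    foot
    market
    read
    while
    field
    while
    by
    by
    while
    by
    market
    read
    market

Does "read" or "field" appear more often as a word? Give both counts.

"read": 6 occurrences
"field": 8 occurrences

"field" (8 vs 6)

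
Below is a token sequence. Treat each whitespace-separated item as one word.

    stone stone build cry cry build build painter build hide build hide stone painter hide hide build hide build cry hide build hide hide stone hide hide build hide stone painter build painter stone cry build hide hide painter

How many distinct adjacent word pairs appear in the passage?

39 tokens → 38 bigram windows in total.
Repeated bigrams (each contributes count−1 duplicates):
  build hide: 6
  hide build: 5
  hide hide: 4
  hide stone: 3
  build cry: 2
  build painter: 2
  cry build: 2
  painter build: 2
  … (1 more repeated)
19 duplicate windows → 38 − 19 = 19 distinct.

19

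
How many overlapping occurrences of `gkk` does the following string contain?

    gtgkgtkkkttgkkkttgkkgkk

3

Sliding a length-3 window over the 23 characters (21 positions):
  position 12–14: gkk
  position 18–20: gkk
  position 21–23: gkk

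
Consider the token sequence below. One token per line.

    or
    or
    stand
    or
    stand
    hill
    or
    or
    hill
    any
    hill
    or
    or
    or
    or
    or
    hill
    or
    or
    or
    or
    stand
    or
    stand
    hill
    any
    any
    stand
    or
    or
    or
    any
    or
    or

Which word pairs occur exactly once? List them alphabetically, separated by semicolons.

Bigram counts meeting the condition (exactly once):
  any any: 1
  any hill: 1
  any or: 1
  any stand: 1
  or any: 1

any any; any hill; any or; any stand; or any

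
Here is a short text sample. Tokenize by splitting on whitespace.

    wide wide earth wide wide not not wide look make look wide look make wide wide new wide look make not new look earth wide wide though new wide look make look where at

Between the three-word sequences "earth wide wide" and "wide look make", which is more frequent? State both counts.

"earth wide wide": 2 occurrences
"wide look make": 4 occurrences

"wide look make" (4 vs 2)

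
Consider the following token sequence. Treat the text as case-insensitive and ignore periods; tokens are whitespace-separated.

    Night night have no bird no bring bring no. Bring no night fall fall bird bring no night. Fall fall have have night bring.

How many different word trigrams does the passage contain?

19

24 tokens → 22 trigram windows in total.
Repeated trigrams (each contributes count−1 duplicates):
  bring no night: 2
  night fall fall: 2
  no night fall: 2
3 duplicate windows → 22 − 3 = 19 distinct.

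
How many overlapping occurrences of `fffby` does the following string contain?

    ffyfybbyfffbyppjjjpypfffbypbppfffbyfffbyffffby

Sliding a length-5 window over the 46 characters (42 positions):
  position 9–13: fffby
  position 22–26: fffby
  position 31–35: fffby
  position 36–40: fffby
  position 42–46: fffby

5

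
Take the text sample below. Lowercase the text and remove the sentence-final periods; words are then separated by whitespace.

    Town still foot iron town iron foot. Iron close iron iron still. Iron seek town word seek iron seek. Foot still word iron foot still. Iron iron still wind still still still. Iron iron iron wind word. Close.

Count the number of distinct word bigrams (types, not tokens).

38 tokens → 37 bigram windows in total.
Repeated bigrams (each contributes count−1 duplicates):
  iron iron: 4
  still iron: 3
  foot iron: 2
  foot still: 2
  iron foot: 2
  iron seek: 2
  iron still: 2
  still still: 2
11 duplicate windows → 37 − 11 = 26 distinct.

26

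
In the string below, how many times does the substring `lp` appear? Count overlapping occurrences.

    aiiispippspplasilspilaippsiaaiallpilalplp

Sliding a length-2 window over the 41 characters (40 positions):
  position 33–34: lp
  position 38–39: lp
  position 40–41: lp

3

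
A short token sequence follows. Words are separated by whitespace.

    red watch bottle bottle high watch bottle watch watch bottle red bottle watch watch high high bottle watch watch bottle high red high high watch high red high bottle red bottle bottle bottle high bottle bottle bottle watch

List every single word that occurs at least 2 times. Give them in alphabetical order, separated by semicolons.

Unigram counts meeting the condition (at least 2 times):
  bottle: 14
  high: 9
  red: 5
  watch: 10

bottle; high; red; watch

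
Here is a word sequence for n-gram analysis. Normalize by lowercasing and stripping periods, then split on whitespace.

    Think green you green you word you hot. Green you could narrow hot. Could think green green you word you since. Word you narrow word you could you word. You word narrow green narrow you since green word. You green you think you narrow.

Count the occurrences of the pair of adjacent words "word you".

Scanning the 43 overlapping bigram windows for "word you":
  position 6–7: word you
  position 19–20: word you
  position 22–23: word you
  position 25–26: word you
  position 29–30: word you
  position 38–39: word you

6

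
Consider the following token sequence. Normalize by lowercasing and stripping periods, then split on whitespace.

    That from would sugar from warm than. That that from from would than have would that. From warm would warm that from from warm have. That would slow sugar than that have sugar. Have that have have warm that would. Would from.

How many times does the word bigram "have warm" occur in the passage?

1

Scanning the 41 overlapping bigram windows for "have warm":
  position 37–38: have warm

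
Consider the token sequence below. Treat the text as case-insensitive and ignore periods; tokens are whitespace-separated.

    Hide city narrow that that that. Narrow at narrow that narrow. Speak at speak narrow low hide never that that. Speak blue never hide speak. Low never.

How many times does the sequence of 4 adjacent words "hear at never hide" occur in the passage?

Scanning the 24 overlapping 4-gram windows for "hear at never hide":
  (none found)

0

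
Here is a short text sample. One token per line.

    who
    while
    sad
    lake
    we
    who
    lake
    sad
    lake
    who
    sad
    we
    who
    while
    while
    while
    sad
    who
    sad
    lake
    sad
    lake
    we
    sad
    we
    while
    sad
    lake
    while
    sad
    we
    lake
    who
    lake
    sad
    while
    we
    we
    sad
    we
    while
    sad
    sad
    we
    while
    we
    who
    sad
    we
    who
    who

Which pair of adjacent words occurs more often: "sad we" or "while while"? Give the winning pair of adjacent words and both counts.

"sad we": 6 occurrences
"while while": 2 occurrences

"sad we" (6 vs 2)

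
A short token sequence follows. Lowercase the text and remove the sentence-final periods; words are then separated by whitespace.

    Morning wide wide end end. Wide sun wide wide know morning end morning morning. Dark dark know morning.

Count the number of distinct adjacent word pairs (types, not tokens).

15

18 tokens → 17 bigram windows in total.
Repeated bigrams (each contributes count−1 duplicates):
  know morning: 2
  wide wide: 2
2 duplicate windows → 17 − 2 = 15 distinct.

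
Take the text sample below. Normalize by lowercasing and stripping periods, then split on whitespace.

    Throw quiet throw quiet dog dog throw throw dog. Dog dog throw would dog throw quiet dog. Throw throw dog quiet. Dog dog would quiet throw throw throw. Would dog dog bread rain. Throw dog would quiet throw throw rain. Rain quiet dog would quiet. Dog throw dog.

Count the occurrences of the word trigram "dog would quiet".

3

Scanning the 46 overlapping trigram windows for "dog would quiet":
  position 23–25: dog would quiet
  position 35–37: dog would quiet
  position 43–45: dog would quiet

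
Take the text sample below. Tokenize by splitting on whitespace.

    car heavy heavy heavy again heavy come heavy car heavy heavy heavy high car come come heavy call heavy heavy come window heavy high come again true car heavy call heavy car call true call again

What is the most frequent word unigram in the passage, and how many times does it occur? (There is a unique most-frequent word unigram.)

"heavy", 14 times

Unigram frequencies (highest first):
  heavy: 14
  car: 5
  come: 5
  call: 4
  again: 3
  high: 2
  … (2 more, each ≤ 2)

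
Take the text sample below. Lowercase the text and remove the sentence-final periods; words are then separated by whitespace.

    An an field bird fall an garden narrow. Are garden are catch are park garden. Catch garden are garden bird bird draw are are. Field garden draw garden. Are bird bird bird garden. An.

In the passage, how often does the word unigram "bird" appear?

Scanning the 34 tokens for "bird":
  position 4: bird
  position 20: bird
  position 21: bird
  position 30: bird
  position 31: bird
  position 32: bird

6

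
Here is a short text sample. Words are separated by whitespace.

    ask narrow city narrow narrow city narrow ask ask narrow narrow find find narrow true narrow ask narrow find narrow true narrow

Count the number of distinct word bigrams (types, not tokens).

22 tokens → 21 bigram windows in total.
Repeated bigrams (each contributes count−1 duplicates):
  ask narrow: 3
  city narrow: 2
  find narrow: 2
  narrow ask: 2
  narrow city: 2
  narrow find: 2
  narrow narrow: 2
  narrow true: 2
  … (1 more repeated)
10 duplicate windows → 21 − 10 = 11 distinct.

11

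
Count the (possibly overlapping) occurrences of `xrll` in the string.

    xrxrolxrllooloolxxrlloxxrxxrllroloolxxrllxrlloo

5

Sliding a length-4 window over the 47 characters (44 positions):
  position 7–10: xrll
  position 18–21: xrll
  position 27–30: xrll
  position 38–41: xrll
  position 42–45: xrll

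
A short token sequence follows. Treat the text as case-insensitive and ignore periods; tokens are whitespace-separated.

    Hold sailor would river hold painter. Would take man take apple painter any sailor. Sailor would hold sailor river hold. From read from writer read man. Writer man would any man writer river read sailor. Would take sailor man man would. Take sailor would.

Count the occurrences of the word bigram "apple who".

Scanning the 43 overlapping bigram windows for "apple who":
  (none found)

0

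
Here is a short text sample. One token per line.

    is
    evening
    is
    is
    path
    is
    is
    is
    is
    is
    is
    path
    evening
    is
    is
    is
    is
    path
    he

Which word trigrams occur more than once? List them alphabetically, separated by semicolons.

Trigram counts meeting the condition (more than once):
  evening is is: 2
  is is is: 6
  is is path: 3

evening is is; is is is; is is path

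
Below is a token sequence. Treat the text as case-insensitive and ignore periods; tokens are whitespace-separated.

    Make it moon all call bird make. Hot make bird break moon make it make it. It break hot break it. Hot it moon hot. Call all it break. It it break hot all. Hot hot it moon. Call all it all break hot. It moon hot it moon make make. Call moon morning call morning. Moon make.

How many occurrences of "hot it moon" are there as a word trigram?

4

Scanning the 56 overlapping trigram windows for "hot it moon":
  position 22–24: hot it moon
  position 36–38: hot it moon
  position 44–46: hot it moon
  position 47–49: hot it moon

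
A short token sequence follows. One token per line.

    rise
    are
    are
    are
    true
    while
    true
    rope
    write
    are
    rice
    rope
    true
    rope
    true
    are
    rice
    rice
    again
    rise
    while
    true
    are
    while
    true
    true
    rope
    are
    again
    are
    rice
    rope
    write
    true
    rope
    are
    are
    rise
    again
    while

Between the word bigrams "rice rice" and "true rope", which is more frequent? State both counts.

"rice rice": 1 occurrence
"true rope": 4 occurrences

"true rope" (4 vs 1)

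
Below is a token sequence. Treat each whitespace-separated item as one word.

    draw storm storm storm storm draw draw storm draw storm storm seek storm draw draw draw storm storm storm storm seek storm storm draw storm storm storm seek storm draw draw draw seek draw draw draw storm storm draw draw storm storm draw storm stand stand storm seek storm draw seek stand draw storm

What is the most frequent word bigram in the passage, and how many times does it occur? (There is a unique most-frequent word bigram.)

Bigram frequencies (highest first):
  storm storm: 12
  draw storm: 9
  storm draw: 8
  draw draw: 8
  storm seek: 4
  seek storm: 4
  … (7 more, each ≤ 2)

"storm storm", 12 times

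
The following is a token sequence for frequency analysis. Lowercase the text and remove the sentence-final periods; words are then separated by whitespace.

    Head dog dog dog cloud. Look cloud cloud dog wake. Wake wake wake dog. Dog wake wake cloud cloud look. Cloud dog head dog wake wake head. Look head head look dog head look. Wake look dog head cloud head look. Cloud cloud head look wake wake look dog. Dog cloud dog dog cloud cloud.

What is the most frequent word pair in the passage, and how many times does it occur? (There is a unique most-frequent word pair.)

"wake wake", 6 times

Bigram frequencies (highest first):
  wake wake: 6
  dog dog: 5
  head look: 5
  cloud cloud: 4
  dog cloud: 3
  look cloud: 3
  … (15 more, each ≤ 3)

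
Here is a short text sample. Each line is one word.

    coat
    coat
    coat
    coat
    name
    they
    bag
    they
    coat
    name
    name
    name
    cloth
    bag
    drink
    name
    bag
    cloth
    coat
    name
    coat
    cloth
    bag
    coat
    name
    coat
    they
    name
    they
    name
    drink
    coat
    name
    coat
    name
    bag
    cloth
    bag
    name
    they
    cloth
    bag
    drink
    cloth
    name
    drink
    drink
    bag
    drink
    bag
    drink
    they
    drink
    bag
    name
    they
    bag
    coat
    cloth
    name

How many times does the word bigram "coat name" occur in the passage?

Scanning the 59 overlapping bigram windows for "coat name":
  position 4–5: coat name
  position 9–10: coat name
  position 19–20: coat name
  position 24–25: coat name
  position 32–33: coat name
  position 34–35: coat name

6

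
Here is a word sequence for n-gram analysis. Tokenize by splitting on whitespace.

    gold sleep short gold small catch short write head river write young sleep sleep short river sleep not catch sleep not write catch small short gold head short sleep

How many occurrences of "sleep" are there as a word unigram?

6

Scanning the 29 tokens for "sleep":
  position 2: sleep
  position 13: sleep
  position 14: sleep
  position 17: sleep
  position 20: sleep
  position 29: sleep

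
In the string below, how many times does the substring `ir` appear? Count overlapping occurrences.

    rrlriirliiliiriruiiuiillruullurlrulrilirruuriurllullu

4

Sliding a length-2 window over the 53 characters (52 positions):
  position 6–7: ir
  position 13–14: ir
  position 15–16: ir
  position 39–40: ir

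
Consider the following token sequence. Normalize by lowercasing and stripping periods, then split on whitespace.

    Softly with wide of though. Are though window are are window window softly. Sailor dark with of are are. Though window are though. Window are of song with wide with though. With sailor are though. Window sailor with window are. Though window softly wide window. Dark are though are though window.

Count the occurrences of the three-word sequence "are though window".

6

Scanning the 49 overlapping trigram windows for "are though window":
  position 6–8: are though window
  position 19–21: are though window
  position 22–24: are though window
  position 34–36: are though window
  position 40–42: are though window
  position 49–51: are though window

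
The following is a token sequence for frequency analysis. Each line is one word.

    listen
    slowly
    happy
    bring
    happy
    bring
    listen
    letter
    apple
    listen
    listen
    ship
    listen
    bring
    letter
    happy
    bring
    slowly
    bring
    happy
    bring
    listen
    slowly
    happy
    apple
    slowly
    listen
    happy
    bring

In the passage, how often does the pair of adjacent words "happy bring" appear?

5

Scanning the 28 overlapping bigram windows for "happy bring":
  position 3–4: happy bring
  position 5–6: happy bring
  position 16–17: happy bring
  position 20–21: happy bring
  position 28–29: happy bring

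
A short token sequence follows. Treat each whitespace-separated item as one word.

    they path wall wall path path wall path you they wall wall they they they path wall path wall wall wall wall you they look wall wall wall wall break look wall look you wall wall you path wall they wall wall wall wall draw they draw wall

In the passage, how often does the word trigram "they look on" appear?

Scanning the 46 overlapping trigram windows for "they look on":
  (none found)

0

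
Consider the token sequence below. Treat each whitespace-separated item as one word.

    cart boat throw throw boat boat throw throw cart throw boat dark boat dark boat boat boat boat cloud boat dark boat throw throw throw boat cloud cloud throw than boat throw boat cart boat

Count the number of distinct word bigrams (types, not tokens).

16

35 tokens → 34 bigram windows in total.
Repeated bigrams (each contributes count−1 duplicates):
  boat boat: 4
  boat throw: 4
  throw boat: 4
  throw throw: 4
  boat dark: 3
  dark boat: 3
  boat cloud: 2
  cart boat: 2
18 duplicate windows → 34 − 18 = 16 distinct.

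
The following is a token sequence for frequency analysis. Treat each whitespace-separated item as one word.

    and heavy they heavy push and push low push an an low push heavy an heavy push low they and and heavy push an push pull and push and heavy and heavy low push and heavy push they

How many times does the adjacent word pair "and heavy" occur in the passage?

5

Scanning the 37 overlapping bigram windows for "and heavy":
  position 1–2: and heavy
  position 21–22: and heavy
  position 29–30: and heavy
  position 31–32: and heavy
  position 35–36: and heavy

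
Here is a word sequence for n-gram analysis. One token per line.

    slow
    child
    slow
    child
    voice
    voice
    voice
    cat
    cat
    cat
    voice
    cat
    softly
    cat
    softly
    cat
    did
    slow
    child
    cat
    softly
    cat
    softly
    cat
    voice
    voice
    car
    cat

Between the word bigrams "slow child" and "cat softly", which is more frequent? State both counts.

"cat softly" (4 vs 3)

"slow child": 3 occurrences
"cat softly": 4 occurrences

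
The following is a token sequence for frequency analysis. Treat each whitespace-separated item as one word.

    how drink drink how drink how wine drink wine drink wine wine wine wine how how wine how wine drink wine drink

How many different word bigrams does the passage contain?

22 tokens → 21 bigram windows in total.
Repeated bigrams (each contributes count−1 duplicates):
  wine drink: 4
  drink wine: 3
  how wine: 3
  wine wine: 3
  drink how: 2
  how drink: 2
  wine how: 2
12 duplicate windows → 21 − 12 = 9 distinct.

9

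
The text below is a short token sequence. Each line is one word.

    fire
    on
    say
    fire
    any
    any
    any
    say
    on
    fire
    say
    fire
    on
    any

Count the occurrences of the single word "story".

0

Scanning the 14 tokens for "story":
  (none found)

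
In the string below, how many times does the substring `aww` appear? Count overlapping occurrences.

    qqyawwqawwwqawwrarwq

3

Sliding a length-3 window over the 20 characters (18 positions):
  position 4–6: aww
  position 8–10: aww
  position 13–15: aww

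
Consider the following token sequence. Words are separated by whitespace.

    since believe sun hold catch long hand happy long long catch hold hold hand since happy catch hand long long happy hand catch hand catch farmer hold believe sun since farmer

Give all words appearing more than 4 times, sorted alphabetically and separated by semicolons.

Unigram counts meeting the condition (more than 4 times):
  catch: 5
  hand: 5
  long: 5

catch; hand; long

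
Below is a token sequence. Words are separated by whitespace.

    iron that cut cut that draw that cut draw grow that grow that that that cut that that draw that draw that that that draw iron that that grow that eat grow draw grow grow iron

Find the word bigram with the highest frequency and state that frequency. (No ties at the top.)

Bigram frequencies (highest first):
  that that: 6
  that draw: 4
  that cut: 3
  draw that: 3
  grow that: 3
  iron that: 2
  … (11 more, each ≤ 2)

"that that", 6 times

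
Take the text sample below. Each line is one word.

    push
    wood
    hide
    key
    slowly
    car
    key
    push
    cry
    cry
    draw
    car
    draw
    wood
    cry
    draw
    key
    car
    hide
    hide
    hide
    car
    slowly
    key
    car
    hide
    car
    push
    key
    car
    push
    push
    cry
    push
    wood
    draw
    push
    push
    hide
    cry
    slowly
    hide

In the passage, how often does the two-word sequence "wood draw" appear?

1

Scanning the 41 overlapping bigram windows for "wood draw":
  position 35–36: wood draw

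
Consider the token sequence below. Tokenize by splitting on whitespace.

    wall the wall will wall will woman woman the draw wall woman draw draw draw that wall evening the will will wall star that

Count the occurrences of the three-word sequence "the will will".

Scanning the 22 overlapping trigram windows for "the will will":
  position 19–21: the will will

1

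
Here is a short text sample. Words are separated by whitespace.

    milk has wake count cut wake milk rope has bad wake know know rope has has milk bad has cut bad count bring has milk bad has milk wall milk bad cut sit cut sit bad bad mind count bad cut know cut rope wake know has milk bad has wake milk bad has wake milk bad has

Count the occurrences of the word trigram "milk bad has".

5

Scanning the 56 overlapping trigram windows for "milk bad has":
  position 17–19: milk bad has
  position 25–27: milk bad has
  position 48–50: milk bad has
  position 52–54: milk bad has
  position 56–58: milk bad has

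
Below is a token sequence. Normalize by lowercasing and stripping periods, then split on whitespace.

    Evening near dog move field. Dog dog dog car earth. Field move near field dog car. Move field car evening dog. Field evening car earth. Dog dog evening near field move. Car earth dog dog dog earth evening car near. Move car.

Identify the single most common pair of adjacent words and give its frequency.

Bigram frequencies (highest first):
  dog dog: 5
  car earth: 3
  evening near: 2
  move field: 2
  field dog: 2
  dog car: 2
  … (20 more, each ≤ 2)

"dog dog", 5 times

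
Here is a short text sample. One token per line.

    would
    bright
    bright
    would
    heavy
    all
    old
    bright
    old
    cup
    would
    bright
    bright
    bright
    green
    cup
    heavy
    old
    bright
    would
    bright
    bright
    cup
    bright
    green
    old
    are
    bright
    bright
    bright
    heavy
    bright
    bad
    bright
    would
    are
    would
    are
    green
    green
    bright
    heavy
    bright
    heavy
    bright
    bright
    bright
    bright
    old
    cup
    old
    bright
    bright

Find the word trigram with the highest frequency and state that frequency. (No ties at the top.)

Trigram frequencies (highest first):
  bright bright bright: 4
  would bright bright: 3
  bright heavy bright: 3
  bright old cup: 2
  bright bright would: 1
  bright would heavy: 1
  … (37 more, each ≤ 1)

"bright bright bright", 4 times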